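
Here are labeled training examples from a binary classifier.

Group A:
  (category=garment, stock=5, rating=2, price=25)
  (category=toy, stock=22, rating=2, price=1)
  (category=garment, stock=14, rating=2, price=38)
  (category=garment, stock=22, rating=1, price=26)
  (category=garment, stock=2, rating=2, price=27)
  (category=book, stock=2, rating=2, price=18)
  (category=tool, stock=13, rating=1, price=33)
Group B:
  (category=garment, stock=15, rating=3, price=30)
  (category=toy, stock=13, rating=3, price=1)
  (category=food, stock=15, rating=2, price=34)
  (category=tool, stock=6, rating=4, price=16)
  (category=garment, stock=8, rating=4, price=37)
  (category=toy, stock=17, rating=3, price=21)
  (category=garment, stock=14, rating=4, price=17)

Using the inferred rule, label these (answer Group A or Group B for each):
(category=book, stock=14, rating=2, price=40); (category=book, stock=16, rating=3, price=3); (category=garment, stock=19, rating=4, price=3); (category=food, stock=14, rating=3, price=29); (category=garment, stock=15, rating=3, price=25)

One predicate separates the groups cleanly: price ≠ 34 AND rating ≤ 2.
(category=book, stock=14, rating=2, price=40): price = 40, rating = 2, checks out → Group A.
(category=book, stock=16, rating=3, price=3): price = 3, rating = 3, fails this test → Group B.
(category=garment, stock=19, rating=4, price=3): price = 3, rating = 4, fails this test → Group B.
(category=food, stock=14, rating=3, price=29): price = 29, rating = 3, fails this test → Group B.
(category=garment, stock=15, rating=3, price=25): price = 25, rating = 3, fails this test → Group B.

Group A, Group B, Group B, Group B, Group B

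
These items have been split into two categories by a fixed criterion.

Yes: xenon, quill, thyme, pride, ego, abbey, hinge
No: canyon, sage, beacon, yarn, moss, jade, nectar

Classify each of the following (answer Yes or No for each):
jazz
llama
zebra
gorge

No, Yes, Yes, Yes

Every 'Yes' example satisfies: odd length. None of the 'No' examples do.
jazz: length 4, doesn't match → No.
llama: length 5, has this property → Yes.
zebra: length 5, has this property → Yes.
gorge: length 5, has this property → Yes.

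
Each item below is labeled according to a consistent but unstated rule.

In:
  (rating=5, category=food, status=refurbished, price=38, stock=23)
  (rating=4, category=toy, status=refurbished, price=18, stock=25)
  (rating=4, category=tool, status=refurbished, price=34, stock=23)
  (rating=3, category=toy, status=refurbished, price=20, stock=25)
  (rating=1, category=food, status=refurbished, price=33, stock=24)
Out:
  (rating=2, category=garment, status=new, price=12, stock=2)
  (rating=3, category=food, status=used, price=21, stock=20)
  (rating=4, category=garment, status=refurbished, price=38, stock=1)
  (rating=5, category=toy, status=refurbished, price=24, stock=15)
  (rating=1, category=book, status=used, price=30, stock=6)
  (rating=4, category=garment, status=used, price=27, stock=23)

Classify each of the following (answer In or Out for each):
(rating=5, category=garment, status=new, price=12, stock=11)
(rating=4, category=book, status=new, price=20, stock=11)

Out, Out

All 'In' examples share one property — status is refurbished AND stock ≥ 20 — and every 'Out' example lacks it.
(rating=5, category=garment, status=new, price=12, stock=11) — status is new, stock = 11, hence Out. (rating=4, category=book, status=new, price=20, stock=11) — status is new, stock = 11, hence Out.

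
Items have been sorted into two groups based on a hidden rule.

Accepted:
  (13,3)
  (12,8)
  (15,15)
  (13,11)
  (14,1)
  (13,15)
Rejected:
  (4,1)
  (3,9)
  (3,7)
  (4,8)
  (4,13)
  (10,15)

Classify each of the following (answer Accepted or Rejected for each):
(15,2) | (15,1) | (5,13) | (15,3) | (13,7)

Accepted, Accepted, Rejected, Accepted, Accepted

The classifier is using: first ≥ 11.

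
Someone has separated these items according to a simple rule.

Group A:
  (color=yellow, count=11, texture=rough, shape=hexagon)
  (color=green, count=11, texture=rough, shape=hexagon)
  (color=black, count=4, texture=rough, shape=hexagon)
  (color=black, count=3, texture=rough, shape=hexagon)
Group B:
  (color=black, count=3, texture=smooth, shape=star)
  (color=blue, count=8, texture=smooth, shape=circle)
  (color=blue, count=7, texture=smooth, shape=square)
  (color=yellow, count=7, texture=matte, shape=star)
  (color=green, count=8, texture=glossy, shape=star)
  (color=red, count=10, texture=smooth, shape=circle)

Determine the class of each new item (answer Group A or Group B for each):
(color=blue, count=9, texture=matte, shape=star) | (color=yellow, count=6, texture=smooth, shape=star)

The distinguishing property — shape is hexagon — holds for all the 'Group A' cases and none of the 'Group B' cases.
(color=blue, count=9, texture=matte, shape=star): shape is star — doesn't qualify, so Group B.
(color=yellow, count=6, texture=smooth, shape=star): shape is star — doesn't qualify, so Group B.

Group B, Group B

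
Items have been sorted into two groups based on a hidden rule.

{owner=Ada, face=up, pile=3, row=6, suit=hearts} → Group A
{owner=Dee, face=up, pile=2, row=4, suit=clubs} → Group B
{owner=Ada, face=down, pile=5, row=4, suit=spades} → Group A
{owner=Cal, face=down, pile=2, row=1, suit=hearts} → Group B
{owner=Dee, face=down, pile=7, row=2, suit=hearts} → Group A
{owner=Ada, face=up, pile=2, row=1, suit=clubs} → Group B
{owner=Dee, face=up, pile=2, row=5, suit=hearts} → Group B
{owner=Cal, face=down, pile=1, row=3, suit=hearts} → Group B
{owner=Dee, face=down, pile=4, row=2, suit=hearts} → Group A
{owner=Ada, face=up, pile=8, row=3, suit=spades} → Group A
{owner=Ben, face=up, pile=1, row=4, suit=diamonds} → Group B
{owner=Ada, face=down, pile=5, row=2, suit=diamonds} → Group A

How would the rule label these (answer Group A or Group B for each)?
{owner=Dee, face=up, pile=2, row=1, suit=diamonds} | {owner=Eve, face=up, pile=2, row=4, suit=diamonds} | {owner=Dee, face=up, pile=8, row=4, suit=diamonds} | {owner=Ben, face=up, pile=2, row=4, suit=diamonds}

Group B, Group B, Group A, Group B

All 'Group A' examples share one property — pile ≥ 3 — and every 'Group B' example lacks it.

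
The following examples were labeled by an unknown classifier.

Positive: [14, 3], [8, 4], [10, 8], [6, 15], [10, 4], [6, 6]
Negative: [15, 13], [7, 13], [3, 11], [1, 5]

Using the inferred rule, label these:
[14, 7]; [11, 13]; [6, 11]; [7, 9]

Positive, Negative, Positive, Negative

'Positive' ⟺ first is even.
Positive: [14, 7], since first 14.
Negative: [11, 13], since first 11.
Positive: [6, 11], since first 6.
Negative: [7, 9], since first 7.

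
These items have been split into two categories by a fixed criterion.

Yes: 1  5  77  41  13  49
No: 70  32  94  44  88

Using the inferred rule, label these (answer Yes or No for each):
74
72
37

No, No, Yes

'Yes' ⟺ odd.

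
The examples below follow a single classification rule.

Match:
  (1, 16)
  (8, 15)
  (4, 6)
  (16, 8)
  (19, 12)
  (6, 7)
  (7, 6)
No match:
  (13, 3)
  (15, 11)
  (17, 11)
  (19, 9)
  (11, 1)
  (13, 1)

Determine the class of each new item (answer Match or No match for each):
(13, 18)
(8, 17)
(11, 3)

Checking candidate rules against both groups, what survives is: product is even.
(13, 18): Match (13·18 = 234).
(8, 17): Match (8·17 = 136).
(11, 3): No match (11·3 = 33).

Match, Match, No match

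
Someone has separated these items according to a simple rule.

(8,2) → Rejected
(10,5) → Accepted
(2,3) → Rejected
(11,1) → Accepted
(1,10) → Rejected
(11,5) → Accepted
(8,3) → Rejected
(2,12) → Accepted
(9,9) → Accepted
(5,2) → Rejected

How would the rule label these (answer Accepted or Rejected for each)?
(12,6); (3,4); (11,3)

One predicate separates the groups cleanly: sum ≥ 12.
(12,6): 12+6 = 18 — fits, so Accepted. (3,4): 3+4 = 7 — doesn't match, so Rejected. (11,3): 11+3 = 14 — fits, so Accepted.

Accepted, Rejected, Accepted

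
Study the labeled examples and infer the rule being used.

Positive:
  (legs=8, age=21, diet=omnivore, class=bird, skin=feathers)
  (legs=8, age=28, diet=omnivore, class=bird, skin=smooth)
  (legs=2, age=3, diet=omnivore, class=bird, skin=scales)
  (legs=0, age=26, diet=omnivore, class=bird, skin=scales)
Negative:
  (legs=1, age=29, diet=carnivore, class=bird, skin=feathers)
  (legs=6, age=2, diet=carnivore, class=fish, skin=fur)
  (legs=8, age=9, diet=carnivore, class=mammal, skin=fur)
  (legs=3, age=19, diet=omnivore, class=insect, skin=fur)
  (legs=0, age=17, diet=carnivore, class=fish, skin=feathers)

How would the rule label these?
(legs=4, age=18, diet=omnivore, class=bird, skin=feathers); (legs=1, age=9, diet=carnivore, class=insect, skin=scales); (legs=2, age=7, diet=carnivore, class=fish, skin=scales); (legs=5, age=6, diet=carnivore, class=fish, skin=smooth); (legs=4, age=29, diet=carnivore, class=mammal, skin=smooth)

The pattern is that an item is 'Positive' exactly when: class is bird AND diet is omnivore.
(legs=4, age=18, diet=omnivore, class=bird, skin=feathers): class is bird, diet is omnivore, qualifies → Positive.
(legs=1, age=9, diet=carnivore, class=insect, skin=scales): class is insect, diet is carnivore, does not satisfy this → Negative.
(legs=2, age=7, diet=carnivore, class=fish, skin=scales): class is fish, diet is carnivore, does not satisfy this → Negative.
(legs=5, age=6, diet=carnivore, class=fish, skin=smooth): class is fish, diet is carnivore, does not satisfy this → Negative.
(legs=4, age=29, diet=carnivore, class=mammal, skin=smooth): class is mammal, diet is carnivore, does not satisfy this → Negative.

Positive, Negative, Negative, Negative, Negative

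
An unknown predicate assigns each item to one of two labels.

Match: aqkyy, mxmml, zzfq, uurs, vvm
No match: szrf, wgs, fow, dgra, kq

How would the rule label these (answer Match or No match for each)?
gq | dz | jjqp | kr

One predicate separates the groups cleanly: has a double letter.
gq: no doubled letter, does not satisfy this → No match.
dz: no doubled letter, does not satisfy this → No match.
jjqp: 'jj' doubled, meets the rule → Match.
kr: no doubled letter, does not satisfy this → No match.

No match, No match, Match, No match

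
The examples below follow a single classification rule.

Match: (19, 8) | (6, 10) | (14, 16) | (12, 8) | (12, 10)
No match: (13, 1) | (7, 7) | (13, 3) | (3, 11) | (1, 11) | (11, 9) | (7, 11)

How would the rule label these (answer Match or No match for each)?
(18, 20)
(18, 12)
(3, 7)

Match, Match, No match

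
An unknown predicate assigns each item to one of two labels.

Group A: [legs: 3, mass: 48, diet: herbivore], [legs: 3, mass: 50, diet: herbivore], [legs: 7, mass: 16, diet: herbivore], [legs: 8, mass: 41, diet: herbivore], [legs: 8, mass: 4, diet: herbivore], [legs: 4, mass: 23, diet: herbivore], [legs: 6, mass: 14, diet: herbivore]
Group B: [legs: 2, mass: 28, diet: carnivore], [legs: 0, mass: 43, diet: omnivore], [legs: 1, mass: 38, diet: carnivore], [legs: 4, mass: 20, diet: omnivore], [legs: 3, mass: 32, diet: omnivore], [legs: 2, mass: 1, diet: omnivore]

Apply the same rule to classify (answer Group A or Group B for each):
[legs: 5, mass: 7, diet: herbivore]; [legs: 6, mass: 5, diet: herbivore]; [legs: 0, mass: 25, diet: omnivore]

The common property of the 'Group A' items is: diet is herbivore. No 'Group B' item has it.
[legs: 5, mass: 7, diet: herbivore]: Group A (diet is herbivore). [legs: 6, mass: 5, diet: herbivore]: Group A (diet is herbivore). [legs: 0, mass: 25, diet: omnivore]: Group B (diet is omnivore).

Group A, Group A, Group B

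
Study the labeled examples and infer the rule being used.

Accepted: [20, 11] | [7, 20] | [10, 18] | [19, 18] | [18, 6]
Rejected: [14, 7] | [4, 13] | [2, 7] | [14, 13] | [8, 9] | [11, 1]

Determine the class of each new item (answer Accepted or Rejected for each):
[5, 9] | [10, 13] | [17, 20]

Rejected, Rejected, Accepted

The rule appears to be: max ≥ 18.
[5, 9] — max 9, hence Rejected. [10, 13] — max 13, hence Rejected. [17, 20] — max 20, hence Accepted.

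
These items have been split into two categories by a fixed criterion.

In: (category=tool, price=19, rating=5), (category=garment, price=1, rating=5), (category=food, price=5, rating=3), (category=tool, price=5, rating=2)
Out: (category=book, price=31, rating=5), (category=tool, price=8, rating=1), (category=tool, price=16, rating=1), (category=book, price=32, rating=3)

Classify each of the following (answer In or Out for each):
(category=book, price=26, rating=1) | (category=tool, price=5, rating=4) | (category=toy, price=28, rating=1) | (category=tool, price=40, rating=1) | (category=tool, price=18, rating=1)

The common property of the 'In' items is: rating ≥ 2 AND price ≤ 19. No 'Out' item has it.

Out, In, Out, Out, Out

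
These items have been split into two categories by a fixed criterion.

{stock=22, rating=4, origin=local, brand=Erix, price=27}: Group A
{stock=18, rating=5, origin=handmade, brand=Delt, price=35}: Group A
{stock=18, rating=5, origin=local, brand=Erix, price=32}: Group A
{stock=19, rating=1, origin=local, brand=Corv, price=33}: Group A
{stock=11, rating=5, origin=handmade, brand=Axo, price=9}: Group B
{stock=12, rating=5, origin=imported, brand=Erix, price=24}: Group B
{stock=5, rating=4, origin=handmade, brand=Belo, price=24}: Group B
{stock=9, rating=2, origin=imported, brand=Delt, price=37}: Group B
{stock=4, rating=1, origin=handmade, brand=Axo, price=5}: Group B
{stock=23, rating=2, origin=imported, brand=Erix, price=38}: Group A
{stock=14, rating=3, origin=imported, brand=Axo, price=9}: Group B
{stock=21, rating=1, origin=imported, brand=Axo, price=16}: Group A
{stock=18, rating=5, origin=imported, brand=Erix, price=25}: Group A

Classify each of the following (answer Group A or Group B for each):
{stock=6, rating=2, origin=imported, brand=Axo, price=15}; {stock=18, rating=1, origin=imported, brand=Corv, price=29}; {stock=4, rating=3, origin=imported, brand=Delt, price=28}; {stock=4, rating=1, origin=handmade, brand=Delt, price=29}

Group B, Group A, Group B, Group B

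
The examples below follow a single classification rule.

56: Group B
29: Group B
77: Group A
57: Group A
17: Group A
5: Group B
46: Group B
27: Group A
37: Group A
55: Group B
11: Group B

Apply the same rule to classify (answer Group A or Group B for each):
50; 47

Group B, Group A

'Group A' ⟺ ends in digit 7.
50: last digit 0, does not satisfy this → Group B. 47: last digit 7, matches → Group A.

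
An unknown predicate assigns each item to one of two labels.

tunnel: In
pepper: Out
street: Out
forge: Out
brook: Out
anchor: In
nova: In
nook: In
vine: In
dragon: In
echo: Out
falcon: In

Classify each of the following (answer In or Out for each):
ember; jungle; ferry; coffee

Out, In, Out, Out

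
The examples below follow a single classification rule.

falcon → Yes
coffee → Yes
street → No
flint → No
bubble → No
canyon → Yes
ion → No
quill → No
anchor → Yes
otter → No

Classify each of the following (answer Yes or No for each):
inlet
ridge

A rule that fits every label: contains 'c' — true of each 'Yes' example, false of each 'No' one.
No: inlet, since no 'c'.
No: ridge, since no 'c'.

No, No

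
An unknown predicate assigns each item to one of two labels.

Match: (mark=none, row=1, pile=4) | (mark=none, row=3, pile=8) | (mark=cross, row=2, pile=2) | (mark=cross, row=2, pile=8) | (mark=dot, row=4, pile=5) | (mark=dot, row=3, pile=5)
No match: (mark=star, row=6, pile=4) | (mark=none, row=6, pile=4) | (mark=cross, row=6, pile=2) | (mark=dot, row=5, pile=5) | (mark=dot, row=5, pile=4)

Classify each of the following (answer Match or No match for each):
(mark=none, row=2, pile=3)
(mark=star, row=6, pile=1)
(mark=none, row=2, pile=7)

The simplest hypothesis consistent with all the labels is: row ≤ 4.
(mark=none, row=2, pile=3) → row = 2 → Match. (mark=star, row=6, pile=1) → row = 6 → No match. (mark=none, row=2, pile=7) → row = 2 → Match.

Match, No match, Match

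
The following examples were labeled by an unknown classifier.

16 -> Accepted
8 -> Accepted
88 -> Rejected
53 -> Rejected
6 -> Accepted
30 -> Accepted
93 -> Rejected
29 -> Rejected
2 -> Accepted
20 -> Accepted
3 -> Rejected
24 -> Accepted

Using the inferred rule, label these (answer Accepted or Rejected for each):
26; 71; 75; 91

Rule: even AND at most 30. This holds for each 'Accepted' example and fails for each 'Rejected' one.
26 → 26 is even, 26 ≤ 30 → Accepted.
71 → 71 is odd, 71 > 30 → Rejected.
75 → 75 is odd, 75 > 30 → Rejected.
91 → 91 is odd, 91 > 30 → Rejected.

Accepted, Rejected, Rejected, Rejected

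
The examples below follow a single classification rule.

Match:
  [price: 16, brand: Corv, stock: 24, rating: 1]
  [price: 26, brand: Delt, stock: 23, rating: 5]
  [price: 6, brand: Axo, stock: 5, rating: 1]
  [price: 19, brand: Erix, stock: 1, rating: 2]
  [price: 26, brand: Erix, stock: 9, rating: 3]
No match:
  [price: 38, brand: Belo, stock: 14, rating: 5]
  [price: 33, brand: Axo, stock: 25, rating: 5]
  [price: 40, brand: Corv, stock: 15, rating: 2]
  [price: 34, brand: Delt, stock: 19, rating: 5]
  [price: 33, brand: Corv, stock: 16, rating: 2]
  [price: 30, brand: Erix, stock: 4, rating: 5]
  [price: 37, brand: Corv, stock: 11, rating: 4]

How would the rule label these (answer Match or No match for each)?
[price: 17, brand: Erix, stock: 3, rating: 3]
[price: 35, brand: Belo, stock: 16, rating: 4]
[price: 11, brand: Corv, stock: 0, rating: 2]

Match, No match, Match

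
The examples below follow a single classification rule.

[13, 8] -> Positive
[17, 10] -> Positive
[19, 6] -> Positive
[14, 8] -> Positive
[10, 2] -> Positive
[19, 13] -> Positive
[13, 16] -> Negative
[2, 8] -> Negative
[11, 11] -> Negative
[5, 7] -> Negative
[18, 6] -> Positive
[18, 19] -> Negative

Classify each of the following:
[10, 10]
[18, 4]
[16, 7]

Negative, Positive, Positive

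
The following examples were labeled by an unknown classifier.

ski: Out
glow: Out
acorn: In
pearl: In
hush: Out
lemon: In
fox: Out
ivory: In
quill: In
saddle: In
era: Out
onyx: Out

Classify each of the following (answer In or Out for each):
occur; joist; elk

The rule appears to be: length ≥ 5.
occur: length 5 — checks out, so In.
joist: length 5 — checks out, so In.
elk: length 3 — lacks this property, so Out.

In, In, Out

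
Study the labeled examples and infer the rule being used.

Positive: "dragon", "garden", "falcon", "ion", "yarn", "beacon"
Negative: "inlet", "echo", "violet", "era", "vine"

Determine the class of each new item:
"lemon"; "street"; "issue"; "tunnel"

Positive, Negative, Negative, Negative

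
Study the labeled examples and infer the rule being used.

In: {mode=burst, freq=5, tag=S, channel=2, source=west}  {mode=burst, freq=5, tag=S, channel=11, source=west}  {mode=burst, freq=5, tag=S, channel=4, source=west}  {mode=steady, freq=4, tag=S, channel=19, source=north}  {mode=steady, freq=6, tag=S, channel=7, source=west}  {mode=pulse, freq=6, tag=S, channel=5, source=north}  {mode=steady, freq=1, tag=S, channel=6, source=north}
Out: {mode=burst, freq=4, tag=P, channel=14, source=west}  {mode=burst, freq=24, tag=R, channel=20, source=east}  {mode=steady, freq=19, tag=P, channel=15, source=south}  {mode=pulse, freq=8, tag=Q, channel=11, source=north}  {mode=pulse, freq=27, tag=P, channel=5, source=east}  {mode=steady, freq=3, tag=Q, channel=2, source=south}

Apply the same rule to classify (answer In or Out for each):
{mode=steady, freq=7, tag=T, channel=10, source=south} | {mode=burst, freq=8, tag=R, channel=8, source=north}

A rule that fits every label: tag is S — true of each 'In' example, false of each 'Out' one.
Out: {mode=steady, freq=7, tag=T, channel=10, source=south}, since tag is T. Out: {mode=burst, freq=8, tag=R, channel=8, source=north}, since tag is R.

Out, Out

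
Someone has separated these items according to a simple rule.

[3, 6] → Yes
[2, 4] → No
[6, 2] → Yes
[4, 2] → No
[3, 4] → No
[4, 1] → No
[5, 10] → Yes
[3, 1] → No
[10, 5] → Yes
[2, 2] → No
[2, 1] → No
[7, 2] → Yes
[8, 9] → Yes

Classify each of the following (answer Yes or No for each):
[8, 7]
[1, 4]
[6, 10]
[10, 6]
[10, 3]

The simplest hypothesis consistent with all the labels is: sum ≥ 8.

Yes, No, Yes, Yes, Yes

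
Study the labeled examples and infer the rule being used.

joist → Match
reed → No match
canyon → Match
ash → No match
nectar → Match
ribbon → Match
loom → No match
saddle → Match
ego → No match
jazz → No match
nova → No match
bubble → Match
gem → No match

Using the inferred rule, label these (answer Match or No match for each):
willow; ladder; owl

A rule that fits every label: length ≥ 5 — true of each 'Match' example, false of each 'No match' one.
willow: length 6, passes → Match.
ladder: length 6, passes → Match.
owl: length 3, doesn't qualify → No match.

Match, Match, No match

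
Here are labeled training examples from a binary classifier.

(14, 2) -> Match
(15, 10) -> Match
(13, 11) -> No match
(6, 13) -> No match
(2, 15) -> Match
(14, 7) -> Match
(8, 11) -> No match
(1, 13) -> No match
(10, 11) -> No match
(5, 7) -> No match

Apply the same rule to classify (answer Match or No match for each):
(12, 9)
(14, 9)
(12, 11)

Rule: max ≥ 14. This holds for each 'Match' example and fails for each 'No match' one.
(12, 9) → max 12 → No match.
(14, 9) → max 14 → Match.
(12, 11) → max 12 → No match.

No match, Match, No match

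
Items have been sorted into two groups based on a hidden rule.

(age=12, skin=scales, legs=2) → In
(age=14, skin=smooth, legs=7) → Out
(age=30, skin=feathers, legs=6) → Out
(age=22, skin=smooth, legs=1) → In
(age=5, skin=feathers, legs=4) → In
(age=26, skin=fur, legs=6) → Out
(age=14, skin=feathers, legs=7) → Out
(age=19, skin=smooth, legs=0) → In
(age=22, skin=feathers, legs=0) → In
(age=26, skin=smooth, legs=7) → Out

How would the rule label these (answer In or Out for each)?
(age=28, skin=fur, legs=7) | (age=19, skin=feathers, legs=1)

Out, In

The rule appears to be: legs ≤ 4.
(age=28, skin=fur, legs=7) — legs = 7, hence Out.
(age=19, skin=feathers, legs=1) — legs = 1, hence In.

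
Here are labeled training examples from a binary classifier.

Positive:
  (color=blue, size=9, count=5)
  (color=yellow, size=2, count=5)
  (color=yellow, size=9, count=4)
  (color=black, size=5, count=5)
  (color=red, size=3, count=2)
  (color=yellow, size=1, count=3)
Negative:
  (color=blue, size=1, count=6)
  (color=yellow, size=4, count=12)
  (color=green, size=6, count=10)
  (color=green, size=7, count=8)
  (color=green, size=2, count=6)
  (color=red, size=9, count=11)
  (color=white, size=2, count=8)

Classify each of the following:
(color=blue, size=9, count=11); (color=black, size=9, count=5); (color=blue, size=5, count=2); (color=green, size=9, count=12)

Negative, Positive, Positive, Negative

All 'Positive' examples share one property — count ≤ 5 — and every 'Negative' example lacks it.
(color=blue, size=9, count=11) — count = 11, hence Negative. (color=black, size=9, count=5) — count = 5, hence Positive. (color=blue, size=5, count=2) — count = 2, hence Positive. (color=green, size=9, count=12) — count = 12, hence Negative.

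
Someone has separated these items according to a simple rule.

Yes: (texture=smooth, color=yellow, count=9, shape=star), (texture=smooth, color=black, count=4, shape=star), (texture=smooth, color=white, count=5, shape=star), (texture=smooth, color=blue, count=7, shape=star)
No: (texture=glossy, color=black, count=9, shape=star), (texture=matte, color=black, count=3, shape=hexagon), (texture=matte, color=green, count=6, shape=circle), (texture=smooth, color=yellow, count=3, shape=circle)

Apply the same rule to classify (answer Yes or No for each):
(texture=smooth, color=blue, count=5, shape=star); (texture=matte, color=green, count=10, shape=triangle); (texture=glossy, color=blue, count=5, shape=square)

Rule: shape is star AND texture is smooth. This holds for each 'Yes' example and fails for each 'No' one.
(texture=smooth, color=blue, count=5, shape=star) → shape is star, texture is smooth → Yes. (texture=matte, color=green, count=10, shape=triangle) → shape is triangle, texture is matte → No. (texture=glossy, color=blue, count=5, shape=square) → shape is square, texture is glossy → No.

Yes, No, No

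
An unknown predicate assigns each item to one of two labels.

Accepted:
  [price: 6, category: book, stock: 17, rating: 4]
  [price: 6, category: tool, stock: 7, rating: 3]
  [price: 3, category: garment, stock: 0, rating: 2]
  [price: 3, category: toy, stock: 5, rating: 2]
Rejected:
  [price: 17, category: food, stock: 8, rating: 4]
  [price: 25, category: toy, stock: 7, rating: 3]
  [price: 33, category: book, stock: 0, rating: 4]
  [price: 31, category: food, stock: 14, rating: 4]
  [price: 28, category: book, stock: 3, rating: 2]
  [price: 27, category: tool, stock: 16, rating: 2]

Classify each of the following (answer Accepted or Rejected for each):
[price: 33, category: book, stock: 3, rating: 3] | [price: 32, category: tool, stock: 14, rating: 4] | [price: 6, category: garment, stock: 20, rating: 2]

Rejected, Rejected, Accepted

The pattern is that an item is 'Accepted' exactly when: price ≤ 6.
[price: 33, category: book, stock: 3, rating: 3] — price = 33, hence Rejected.
[price: 32, category: tool, stock: 14, rating: 4] — price = 32, hence Rejected.
[price: 6, category: garment, stock: 20, rating: 2] — price = 6, hence Accepted.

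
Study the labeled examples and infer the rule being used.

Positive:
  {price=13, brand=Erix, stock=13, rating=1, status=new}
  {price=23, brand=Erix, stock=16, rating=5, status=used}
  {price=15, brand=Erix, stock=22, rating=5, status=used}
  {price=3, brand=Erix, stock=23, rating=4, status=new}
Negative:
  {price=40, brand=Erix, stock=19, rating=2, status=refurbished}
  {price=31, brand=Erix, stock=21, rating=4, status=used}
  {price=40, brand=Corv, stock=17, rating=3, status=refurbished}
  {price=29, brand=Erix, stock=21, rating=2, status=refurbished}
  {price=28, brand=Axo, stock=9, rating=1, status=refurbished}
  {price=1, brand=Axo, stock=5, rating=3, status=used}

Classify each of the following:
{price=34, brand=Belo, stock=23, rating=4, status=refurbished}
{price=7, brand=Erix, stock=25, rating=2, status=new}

Negative, Positive

The simplest hypothesis consistent with all the labels is: brand is Erix AND price ≤ 23.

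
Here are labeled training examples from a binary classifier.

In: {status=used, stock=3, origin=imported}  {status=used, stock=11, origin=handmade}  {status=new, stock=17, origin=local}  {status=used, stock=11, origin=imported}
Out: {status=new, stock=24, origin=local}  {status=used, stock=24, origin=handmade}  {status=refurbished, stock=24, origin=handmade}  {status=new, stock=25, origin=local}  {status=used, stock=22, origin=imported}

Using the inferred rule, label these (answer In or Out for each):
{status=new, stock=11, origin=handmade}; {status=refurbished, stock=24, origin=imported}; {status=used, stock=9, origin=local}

In, Out, In

The classifier is using: stock ≤ 17.
{status=new, stock=11, origin=handmade}: stock = 11, satisfies this → In. {status=refurbished, stock=24, origin=imported}: stock = 24, lacks this property → Out. {status=used, stock=9, origin=local}: stock = 9, satisfies this → In.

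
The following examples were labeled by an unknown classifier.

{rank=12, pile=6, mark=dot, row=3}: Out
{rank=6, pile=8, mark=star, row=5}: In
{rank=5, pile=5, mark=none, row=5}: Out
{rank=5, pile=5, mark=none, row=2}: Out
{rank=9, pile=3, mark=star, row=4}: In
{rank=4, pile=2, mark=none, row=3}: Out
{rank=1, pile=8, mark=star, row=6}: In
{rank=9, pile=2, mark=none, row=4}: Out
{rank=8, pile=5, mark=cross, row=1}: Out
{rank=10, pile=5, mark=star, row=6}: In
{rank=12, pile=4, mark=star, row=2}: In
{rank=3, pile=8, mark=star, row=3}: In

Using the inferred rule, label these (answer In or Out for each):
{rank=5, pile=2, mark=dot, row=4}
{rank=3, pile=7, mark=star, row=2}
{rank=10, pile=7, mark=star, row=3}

Out, In, In

The distinguishing property — mark is star — holds for all the 'In' cases and none of the 'Out' cases.
{rank=5, pile=2, mark=dot, row=4} — mark is dot, hence Out.
{rank=3, pile=7, mark=star, row=2} — mark is star, hence In.
{rank=10, pile=7, mark=star, row=3} — mark is star, hence In.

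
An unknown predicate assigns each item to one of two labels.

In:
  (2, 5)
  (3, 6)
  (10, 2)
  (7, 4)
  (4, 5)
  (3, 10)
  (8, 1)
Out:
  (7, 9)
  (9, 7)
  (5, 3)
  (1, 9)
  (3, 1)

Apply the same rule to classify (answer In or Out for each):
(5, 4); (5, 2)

The rule appears to be: product is even.
(5, 4) → 5·4 = 20 → In.
(5, 2) → 5·2 = 10 → In.

In, In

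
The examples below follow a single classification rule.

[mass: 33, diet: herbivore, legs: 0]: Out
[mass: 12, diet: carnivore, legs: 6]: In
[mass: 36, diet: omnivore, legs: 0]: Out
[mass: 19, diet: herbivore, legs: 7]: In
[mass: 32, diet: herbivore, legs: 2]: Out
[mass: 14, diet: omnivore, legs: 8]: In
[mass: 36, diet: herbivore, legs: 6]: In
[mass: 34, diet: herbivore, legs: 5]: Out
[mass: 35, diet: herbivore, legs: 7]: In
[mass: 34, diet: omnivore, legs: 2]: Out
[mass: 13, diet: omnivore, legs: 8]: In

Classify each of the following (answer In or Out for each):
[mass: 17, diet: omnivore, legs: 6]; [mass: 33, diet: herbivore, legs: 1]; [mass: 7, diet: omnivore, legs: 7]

In, Out, In

Rule: legs ≥ 6. This holds for each 'In' example and fails for each 'Out' one.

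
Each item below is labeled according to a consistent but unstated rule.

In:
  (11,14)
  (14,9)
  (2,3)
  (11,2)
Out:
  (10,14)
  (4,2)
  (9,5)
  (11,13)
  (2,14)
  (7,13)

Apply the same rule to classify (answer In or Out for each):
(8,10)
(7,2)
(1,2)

Out, In, In

Looking at the examples, the only property every 'In' case has and every 'Out' case lacks is: sum is odd.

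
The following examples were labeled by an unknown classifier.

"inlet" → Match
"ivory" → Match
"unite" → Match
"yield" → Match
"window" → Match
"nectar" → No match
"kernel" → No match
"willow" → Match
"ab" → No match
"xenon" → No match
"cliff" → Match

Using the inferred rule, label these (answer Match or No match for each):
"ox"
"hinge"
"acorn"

The simplest hypothesis consistent with all the labels is: contains 'i'.
"ox": No match (no 'i').
"hinge": Match (has 'i').
"acorn": No match (no 'i').

No match, Match, No match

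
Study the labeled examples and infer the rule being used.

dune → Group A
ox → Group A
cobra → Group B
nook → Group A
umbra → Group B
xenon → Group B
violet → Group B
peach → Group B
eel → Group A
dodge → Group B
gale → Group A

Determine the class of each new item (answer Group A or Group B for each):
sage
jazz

'Group A' ⟺ length ≤ 4.

Group A, Group A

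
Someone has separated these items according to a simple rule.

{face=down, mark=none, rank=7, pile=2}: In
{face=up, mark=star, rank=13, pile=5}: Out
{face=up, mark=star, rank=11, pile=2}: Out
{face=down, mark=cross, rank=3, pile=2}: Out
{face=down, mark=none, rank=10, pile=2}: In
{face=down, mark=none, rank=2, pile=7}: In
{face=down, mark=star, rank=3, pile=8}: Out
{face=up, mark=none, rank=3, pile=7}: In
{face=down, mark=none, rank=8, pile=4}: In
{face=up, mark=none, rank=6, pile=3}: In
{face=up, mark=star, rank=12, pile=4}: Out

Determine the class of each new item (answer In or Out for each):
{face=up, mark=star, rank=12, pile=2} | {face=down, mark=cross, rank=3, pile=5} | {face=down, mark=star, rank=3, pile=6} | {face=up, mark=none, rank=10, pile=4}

Out, Out, Out, In

'In' ⟺ mark is none.
{face=up, mark=star, rank=12, pile=2}: mark is star — does not satisfy this, so Out.
{face=down, mark=cross, rank=3, pile=5}: mark is cross — does not satisfy this, so Out.
{face=down, mark=star, rank=3, pile=6}: mark is star — does not satisfy this, so Out.
{face=up, mark=none, rank=10, pile=4}: mark is none — matches, so In.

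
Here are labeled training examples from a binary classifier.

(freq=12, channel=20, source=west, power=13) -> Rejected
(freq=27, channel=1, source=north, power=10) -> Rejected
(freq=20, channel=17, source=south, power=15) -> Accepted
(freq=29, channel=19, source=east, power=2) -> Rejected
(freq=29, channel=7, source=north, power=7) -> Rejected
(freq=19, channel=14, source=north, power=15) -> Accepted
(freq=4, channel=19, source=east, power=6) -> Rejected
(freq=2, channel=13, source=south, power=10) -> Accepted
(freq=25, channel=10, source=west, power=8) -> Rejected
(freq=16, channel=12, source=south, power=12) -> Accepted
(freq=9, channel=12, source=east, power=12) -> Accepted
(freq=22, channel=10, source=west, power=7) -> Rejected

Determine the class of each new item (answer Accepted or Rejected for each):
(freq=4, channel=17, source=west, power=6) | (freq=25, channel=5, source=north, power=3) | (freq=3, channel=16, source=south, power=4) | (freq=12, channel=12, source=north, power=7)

The simplest hypothesis consistent with all the labels is: freq ≤ 20 AND channel ≤ 17.
(freq=4, channel=17, source=west, power=6) — freq = 4, channel = 17, hence Accepted. (freq=25, channel=5, source=north, power=3) — freq = 25, channel = 5, hence Rejected. (freq=3, channel=16, source=south, power=4) — freq = 3, channel = 16, hence Accepted. (freq=12, channel=12, source=north, power=7) — freq = 12, channel = 12, hence Accepted.

Accepted, Rejected, Accepted, Accepted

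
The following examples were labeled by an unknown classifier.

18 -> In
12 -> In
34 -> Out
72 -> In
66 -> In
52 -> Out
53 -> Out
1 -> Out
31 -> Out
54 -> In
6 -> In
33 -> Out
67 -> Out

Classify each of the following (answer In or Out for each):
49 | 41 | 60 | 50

Out, Out, In, Out

Every 'In' example satisfies: multiple of 6. None of the 'Out' examples do.
49: 49 = 6·8 + 1, does not fit → Out. 41: 41 = 6·6 + 5, does not fit → Out. 60: 60 = 6·10, checks out → In. 50: 50 = 6·8 + 2, does not fit → Out.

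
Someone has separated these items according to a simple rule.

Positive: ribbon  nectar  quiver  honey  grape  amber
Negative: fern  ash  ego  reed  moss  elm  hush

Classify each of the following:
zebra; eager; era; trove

Positive, Positive, Negative, Positive

The simplest hypothesis consistent with all the labels is: length ≥ 5.
zebra → length 5 → Positive.
eager → length 5 → Positive.
era → length 3 → Negative.
trove → length 5 → Positive.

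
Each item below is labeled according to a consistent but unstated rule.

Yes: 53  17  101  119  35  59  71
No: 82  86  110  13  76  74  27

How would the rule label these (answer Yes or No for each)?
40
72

No, No

Comparing the two groups points to one rule — ≡ 5 (mod 6).
No: 40, since 40 mod 6 = 4. No: 72, since 72 mod 6 = 0.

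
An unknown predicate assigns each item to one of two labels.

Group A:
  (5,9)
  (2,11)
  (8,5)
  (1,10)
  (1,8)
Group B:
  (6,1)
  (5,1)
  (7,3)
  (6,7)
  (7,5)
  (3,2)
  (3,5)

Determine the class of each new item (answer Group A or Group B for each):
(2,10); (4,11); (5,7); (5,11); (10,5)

Group A, Group A, Group B, Group A, Group A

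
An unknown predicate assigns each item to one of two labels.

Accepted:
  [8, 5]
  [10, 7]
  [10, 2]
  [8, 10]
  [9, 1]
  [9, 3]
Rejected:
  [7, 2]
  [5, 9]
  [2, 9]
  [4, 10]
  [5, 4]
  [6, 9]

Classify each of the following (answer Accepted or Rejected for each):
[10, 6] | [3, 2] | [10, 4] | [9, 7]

Accepted, Rejected, Accepted, Accepted

The simplest hypothesis consistent with all the labels is: first ≥ 8.
[10, 6]: Accepted (first 10).
[3, 2]: Rejected (first 3).
[10, 4]: Accepted (first 10).
[9, 7]: Accepted (first 9).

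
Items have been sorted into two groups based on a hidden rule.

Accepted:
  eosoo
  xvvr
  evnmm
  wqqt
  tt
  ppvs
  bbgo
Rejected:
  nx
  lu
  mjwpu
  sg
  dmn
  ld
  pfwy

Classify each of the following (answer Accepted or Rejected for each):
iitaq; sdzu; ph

Accepted, Rejected, Rejected

The distinguishing property — has a double letter — holds for all the 'Accepted' cases and none of the 'Rejected' cases.
iitaq → 'ii' doubled → Accepted.
sdzu → no doubled letter → Rejected.
ph → no doubled letter → Rejected.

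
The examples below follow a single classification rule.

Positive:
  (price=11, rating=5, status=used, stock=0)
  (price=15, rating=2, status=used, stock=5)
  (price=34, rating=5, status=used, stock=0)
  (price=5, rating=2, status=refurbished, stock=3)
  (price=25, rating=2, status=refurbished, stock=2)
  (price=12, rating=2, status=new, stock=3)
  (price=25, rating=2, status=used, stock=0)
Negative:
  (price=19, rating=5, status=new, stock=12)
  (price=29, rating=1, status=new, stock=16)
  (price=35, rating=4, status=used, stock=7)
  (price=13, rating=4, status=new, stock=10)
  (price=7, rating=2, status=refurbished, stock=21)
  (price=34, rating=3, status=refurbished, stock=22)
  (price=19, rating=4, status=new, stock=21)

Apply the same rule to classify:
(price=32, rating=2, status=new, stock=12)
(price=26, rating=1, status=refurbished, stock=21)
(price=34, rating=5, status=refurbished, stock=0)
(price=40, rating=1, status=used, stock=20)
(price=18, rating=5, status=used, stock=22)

A rule that fits every label: stock ≤ 5 — true of each 'Positive' example, false of each 'Negative' one.
Negative: (price=32, rating=2, status=new, stock=12), since stock = 12. Negative: (price=26, rating=1, status=refurbished, stock=21), since stock = 21. Positive: (price=34, rating=5, status=refurbished, stock=0), since stock = 0. Negative: (price=40, rating=1, status=used, stock=20), since stock = 20. Negative: (price=18, rating=5, status=used, stock=22), since stock = 22.

Negative, Negative, Positive, Negative, Negative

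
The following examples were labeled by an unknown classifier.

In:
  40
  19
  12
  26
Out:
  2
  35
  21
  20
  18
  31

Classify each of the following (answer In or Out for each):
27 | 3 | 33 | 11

Out, Out, In, Out

Rule: ≡ 5 (mod 7). This holds for each 'In' example and fails for each 'Out' one.
27: 27 mod 7 = 6 — lacks this property, so Out. 3: 3 mod 7 = 3 — lacks this property, so Out. 33: 33 mod 7 = 5 — qualifies, so In. 11: 11 mod 7 = 4 — lacks this property, so Out.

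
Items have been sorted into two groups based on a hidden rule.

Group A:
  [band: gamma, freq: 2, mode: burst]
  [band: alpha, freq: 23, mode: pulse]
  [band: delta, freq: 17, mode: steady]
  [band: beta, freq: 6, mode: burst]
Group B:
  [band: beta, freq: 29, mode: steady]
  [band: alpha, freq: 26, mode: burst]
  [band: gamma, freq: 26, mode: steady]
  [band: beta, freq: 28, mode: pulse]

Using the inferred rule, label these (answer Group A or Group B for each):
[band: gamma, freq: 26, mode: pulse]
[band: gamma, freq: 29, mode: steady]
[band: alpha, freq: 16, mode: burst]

Group B, Group B, Group A

The simplest hypothesis consistent with all the labels is: freq ≤ 23.
[band: gamma, freq: 26, mode: pulse]: Group B (freq = 26). [band: gamma, freq: 29, mode: steady]: Group B (freq = 29). [band: alpha, freq: 16, mode: burst]: Group A (freq = 16).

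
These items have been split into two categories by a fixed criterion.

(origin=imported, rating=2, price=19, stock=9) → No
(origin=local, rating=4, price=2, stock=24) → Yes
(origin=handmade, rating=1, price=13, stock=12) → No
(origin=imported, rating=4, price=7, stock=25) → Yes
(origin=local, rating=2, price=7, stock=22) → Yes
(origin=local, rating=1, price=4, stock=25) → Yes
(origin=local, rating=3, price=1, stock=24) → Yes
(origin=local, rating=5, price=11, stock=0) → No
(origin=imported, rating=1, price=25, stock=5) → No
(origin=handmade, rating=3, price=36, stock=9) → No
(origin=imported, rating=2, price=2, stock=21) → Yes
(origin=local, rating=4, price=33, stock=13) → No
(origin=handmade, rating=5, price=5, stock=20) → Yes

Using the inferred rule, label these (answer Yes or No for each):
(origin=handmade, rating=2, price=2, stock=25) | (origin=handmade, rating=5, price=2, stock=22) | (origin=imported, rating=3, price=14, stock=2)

Yes, Yes, No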